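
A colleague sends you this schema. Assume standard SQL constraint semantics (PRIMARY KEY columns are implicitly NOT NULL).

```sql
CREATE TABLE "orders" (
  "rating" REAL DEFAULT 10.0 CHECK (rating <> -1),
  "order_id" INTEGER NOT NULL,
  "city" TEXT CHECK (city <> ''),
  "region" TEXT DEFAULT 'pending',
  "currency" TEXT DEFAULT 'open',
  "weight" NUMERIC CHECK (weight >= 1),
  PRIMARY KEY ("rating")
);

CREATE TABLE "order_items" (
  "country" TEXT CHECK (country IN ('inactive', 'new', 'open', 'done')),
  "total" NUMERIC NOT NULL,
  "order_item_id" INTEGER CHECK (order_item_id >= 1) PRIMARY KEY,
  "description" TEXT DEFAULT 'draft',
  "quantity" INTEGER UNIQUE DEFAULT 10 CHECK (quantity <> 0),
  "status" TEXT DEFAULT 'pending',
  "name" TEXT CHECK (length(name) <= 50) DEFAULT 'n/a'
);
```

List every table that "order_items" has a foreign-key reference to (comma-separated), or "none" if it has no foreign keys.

none

No column in order_items has a REFERENCES clause.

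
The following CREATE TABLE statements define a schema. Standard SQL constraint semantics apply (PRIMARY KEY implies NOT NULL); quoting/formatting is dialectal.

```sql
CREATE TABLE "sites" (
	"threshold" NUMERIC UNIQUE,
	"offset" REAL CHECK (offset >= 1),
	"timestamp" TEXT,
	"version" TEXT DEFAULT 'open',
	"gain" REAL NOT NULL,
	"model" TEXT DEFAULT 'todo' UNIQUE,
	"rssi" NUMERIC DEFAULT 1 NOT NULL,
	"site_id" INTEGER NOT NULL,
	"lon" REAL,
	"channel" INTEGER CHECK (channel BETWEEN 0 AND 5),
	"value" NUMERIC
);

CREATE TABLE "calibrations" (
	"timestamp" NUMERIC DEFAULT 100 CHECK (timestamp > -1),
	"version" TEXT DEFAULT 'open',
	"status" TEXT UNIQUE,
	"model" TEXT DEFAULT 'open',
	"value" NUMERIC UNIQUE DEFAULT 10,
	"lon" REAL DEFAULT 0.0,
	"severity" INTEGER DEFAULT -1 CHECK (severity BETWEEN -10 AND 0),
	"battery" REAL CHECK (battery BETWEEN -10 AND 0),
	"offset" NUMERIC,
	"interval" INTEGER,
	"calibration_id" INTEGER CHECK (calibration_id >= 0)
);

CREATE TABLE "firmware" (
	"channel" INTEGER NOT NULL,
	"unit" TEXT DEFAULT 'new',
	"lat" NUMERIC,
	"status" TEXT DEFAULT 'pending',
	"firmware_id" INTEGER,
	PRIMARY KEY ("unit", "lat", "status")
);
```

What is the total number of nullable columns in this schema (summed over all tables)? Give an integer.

sites: 8 nullable (threshold, offset, timestamp, version, model, lon, channel, value — PK none and explicit NOT NULL columns excluded).
calibrations: 11 nullable (timestamp, version, status, model, value, lon, severity, battery, offset, interval, calibration_id — PK none and explicit NOT NULL columns excluded).
firmware: 1 nullable (firmware_id — PK (unit, lat, status) and explicit NOT NULL columns excluded).
Total: 8 + 11 + 1 = 20.

20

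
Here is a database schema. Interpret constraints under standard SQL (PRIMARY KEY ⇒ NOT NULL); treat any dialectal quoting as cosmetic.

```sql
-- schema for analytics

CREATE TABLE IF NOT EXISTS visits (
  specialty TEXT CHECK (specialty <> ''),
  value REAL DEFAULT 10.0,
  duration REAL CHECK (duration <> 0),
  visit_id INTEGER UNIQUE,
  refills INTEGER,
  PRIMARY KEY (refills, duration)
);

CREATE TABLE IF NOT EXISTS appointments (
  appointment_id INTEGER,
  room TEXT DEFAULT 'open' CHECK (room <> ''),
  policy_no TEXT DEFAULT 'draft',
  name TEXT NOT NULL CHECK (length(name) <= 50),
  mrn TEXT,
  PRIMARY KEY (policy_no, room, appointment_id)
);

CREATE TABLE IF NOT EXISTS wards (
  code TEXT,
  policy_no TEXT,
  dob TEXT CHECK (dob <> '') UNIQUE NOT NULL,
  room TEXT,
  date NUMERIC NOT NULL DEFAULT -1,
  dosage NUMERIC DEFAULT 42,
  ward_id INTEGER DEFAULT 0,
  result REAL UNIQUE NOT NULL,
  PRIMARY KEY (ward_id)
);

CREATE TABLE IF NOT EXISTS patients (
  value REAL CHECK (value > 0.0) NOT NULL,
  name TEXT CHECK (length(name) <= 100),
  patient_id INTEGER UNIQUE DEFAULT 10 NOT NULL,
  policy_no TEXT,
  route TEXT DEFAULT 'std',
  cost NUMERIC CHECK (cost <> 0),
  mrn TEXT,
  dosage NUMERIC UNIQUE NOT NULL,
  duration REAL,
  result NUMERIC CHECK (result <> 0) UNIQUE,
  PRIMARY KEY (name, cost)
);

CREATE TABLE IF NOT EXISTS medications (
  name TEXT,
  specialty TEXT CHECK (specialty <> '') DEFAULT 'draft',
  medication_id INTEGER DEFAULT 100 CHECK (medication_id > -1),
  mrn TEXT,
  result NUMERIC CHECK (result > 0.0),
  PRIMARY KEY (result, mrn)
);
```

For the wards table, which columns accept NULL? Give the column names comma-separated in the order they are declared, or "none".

code, policy_no, room, dosage

- code: no NOT NULL constraint applies → nullable.
- policy_no: no NOT NULL constraint applies → nullable.
- dob: declared NOT NULL → not nullable.
- room: no NOT NULL constraint applies → nullable.
- date: declared NOT NULL → not nullable.
- dosage: DEFAULT only fills an omitted column; an explicit NULL is still allowed → nullable.
- ward_id: part of the PRIMARY KEY, which implies NOT NULL → not nullable.
- result: declared NOT NULL → not nullable.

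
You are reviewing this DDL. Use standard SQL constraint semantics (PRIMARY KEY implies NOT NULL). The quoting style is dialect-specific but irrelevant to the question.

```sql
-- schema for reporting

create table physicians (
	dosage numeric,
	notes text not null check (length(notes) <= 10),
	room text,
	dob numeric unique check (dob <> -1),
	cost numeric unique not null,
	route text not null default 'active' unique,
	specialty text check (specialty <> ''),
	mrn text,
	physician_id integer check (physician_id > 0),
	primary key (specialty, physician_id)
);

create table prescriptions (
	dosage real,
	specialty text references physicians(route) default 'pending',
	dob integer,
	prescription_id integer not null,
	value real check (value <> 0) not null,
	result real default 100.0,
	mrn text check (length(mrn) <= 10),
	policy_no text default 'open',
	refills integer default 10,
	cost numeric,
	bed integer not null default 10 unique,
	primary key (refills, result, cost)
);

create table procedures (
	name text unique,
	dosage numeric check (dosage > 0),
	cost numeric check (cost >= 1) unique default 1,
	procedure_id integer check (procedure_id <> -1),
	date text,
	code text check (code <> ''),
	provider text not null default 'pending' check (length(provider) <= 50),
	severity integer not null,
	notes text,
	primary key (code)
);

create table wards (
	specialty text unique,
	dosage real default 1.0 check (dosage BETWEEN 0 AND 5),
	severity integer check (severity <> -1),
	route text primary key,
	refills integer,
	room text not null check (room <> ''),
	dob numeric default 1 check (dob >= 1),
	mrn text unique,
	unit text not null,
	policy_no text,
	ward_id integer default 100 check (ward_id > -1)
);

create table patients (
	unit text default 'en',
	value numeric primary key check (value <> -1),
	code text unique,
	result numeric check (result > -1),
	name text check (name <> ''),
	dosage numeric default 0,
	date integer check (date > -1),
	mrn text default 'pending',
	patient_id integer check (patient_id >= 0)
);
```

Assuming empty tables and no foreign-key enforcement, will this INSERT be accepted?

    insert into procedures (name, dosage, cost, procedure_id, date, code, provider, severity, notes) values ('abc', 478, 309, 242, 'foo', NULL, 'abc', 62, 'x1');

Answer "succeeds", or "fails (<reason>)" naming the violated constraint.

fails (NOT NULL on code)

code is explicitly set to NULL, but code is part of the PRIMARY KEY (implied NOT NULL).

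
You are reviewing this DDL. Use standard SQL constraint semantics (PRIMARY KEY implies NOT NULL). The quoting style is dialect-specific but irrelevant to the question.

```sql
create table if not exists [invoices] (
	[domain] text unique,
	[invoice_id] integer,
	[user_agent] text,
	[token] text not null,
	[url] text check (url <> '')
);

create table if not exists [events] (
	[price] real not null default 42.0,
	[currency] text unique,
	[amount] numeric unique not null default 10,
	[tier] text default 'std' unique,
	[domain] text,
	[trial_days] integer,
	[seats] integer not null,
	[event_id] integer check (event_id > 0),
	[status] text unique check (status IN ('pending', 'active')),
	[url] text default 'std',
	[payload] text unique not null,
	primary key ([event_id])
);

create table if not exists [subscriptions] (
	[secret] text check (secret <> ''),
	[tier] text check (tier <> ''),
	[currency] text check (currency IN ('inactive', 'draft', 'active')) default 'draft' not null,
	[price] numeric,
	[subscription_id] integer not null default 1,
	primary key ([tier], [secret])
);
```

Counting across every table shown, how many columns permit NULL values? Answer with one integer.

11

invoices: 4 nullable (domain, invoice_id, user_agent, url — PK none and explicit NOT NULL columns excluded).
events: 6 nullable (currency, tier, domain, trial_days, status, url — PK (event_id) and explicit NOT NULL columns excluded).
subscriptions: 1 nullable (price — PK (tier, secret) and explicit NOT NULL columns excluded).
Total: 4 + 6 + 1 = 11.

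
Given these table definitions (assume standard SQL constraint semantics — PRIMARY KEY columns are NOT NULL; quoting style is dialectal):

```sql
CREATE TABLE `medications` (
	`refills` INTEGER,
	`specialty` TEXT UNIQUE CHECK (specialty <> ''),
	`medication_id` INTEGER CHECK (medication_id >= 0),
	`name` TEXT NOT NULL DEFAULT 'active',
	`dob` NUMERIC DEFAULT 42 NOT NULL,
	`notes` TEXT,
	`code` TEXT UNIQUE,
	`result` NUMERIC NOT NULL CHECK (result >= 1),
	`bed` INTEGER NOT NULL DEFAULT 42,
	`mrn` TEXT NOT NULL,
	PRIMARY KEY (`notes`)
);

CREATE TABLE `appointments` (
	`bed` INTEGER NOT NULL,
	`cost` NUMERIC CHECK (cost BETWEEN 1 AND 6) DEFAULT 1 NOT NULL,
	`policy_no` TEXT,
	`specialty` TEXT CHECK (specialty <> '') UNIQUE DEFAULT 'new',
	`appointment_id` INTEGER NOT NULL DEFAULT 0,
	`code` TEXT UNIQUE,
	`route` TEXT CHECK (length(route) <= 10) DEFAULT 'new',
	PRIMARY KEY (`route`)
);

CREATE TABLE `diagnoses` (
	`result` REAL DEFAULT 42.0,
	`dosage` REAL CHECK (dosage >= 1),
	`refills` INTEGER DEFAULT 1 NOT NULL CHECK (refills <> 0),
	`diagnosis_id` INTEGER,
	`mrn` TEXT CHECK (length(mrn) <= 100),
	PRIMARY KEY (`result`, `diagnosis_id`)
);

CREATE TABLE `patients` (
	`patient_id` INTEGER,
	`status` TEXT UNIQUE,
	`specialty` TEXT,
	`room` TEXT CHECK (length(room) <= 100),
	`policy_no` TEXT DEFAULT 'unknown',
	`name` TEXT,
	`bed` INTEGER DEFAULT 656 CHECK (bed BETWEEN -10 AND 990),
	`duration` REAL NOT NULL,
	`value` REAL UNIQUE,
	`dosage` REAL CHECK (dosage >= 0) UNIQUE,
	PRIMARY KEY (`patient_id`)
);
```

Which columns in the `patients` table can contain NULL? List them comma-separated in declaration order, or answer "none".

status, specialty, room, policy_no, name, bed, value, dosage

- patient_id: part of the PRIMARY KEY, which implies NOT NULL → not nullable.
- status: UNIQUE does not imply NOT NULL → nullable.
- specialty: no NOT NULL constraint applies → nullable.
- room: CHECK does not forbid NULL (a CHECK constraint passes when its expression is NULL) → nullable.
- policy_no: DEFAULT only fills an omitted column; an explicit NULL is still allowed → nullable.
- name: no NOT NULL constraint applies → nullable.
- bed: CHECK does not forbid NULL (a CHECK constraint passes when its expression is NULL) → nullable.
- duration: declared NOT NULL → not nullable.
- value: UNIQUE does not imply NOT NULL → nullable.
- dosage: CHECK does not forbid NULL (a CHECK constraint passes when its expression is NULL) → nullable.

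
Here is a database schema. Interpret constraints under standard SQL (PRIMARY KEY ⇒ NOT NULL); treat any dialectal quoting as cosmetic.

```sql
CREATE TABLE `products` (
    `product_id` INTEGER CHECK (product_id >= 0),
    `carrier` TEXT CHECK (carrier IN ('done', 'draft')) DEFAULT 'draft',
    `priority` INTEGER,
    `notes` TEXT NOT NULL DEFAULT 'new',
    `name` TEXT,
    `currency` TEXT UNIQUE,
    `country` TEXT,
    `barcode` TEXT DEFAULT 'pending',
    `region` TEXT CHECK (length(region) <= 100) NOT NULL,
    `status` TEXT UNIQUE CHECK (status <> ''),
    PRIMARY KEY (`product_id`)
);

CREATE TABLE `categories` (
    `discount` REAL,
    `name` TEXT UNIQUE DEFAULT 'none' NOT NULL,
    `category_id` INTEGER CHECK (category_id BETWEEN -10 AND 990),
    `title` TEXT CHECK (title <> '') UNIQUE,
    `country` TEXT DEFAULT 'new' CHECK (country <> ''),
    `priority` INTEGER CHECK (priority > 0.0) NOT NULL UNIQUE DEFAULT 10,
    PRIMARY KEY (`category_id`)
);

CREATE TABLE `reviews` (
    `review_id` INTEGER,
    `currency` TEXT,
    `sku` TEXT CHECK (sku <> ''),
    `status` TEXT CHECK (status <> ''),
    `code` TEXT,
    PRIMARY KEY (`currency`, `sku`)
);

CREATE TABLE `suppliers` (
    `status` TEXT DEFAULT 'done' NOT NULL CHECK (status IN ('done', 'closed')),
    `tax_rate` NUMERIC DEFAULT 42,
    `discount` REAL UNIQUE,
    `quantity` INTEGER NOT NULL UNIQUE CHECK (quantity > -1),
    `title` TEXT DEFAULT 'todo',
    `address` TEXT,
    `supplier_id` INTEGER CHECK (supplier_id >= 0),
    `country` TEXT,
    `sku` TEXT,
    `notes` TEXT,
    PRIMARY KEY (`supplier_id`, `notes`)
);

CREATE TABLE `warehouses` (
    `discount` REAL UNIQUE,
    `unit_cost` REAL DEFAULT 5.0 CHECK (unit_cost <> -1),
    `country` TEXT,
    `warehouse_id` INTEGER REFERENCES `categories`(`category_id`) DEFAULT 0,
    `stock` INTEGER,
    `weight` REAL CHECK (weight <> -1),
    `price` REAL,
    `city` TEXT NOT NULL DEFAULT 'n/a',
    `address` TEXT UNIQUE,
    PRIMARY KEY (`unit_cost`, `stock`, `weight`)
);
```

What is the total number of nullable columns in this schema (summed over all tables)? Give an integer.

24

products: 7 nullable (carrier, priority, name, currency, country, barcode, status — PK (product_id) and explicit NOT NULL columns excluded).
categories: 3 nullable (discount, title, country — PK (category_id) and explicit NOT NULL columns excluded).
reviews: 3 nullable (review_id, status, code — PK (currency, sku) and explicit NOT NULL columns excluded).
suppliers: 6 nullable (tax_rate, discount, title, address, country, sku — PK (supplier_id, notes) and explicit NOT NULL columns excluded).
warehouses: 5 nullable (discount, country, warehouse_id, price, address — PK (unit_cost, stock, weight) and explicit NOT NULL columns excluded).
Total: 7 + 3 + 3 + 6 + 5 = 24.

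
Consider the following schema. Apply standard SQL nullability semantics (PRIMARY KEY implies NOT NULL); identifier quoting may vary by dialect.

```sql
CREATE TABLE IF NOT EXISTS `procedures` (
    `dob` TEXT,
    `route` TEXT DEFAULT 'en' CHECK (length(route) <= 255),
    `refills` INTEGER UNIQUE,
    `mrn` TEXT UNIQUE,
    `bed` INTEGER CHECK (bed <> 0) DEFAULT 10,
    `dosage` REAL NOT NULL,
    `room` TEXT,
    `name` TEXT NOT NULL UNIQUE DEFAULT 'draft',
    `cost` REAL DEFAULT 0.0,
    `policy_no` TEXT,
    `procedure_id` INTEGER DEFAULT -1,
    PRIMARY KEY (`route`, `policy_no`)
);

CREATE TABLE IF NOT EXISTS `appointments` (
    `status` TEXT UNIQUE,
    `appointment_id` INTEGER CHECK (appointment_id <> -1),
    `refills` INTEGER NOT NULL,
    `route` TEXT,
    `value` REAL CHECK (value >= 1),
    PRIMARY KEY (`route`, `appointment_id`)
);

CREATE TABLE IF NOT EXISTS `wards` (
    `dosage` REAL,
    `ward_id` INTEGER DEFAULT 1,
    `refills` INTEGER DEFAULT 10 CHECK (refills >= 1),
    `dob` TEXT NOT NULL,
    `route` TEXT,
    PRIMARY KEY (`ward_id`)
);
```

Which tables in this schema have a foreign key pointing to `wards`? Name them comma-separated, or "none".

No REFERENCES clause anywhere in the schema names wards.

none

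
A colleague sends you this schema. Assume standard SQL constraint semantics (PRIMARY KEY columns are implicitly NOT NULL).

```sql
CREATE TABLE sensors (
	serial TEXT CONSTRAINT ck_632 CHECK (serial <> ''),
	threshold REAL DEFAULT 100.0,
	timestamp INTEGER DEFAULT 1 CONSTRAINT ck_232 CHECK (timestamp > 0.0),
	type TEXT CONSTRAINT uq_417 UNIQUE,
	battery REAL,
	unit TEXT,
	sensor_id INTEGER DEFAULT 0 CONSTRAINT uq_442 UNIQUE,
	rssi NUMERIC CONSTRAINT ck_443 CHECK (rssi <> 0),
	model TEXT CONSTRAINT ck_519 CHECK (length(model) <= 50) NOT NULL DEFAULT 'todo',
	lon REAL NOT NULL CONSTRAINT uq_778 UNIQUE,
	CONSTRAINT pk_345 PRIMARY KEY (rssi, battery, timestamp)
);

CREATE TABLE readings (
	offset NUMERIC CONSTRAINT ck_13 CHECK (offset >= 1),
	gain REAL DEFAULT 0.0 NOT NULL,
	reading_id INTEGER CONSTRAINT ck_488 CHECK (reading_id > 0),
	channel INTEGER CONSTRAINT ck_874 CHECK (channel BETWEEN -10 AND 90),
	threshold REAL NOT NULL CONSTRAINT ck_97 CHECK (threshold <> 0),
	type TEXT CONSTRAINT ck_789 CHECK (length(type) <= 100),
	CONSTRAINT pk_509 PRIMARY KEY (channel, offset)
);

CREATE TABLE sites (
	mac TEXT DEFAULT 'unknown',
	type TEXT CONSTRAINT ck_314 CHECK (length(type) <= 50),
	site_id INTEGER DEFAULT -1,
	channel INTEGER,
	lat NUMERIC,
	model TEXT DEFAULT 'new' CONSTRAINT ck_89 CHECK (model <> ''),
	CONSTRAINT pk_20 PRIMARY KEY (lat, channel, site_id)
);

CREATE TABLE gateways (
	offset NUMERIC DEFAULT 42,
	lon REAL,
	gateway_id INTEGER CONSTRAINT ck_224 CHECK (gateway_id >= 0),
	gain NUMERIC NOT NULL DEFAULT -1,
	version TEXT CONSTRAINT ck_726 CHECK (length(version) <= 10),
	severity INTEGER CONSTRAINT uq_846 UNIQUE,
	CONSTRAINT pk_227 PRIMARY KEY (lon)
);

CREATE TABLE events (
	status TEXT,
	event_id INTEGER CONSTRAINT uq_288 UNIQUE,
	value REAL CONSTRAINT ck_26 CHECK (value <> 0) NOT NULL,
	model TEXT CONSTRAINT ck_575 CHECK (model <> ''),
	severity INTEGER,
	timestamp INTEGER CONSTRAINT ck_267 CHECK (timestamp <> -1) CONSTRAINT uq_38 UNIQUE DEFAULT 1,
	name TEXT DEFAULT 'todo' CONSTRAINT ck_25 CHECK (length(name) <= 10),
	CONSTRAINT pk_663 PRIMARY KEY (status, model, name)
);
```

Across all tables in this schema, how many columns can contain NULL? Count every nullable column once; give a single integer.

sensors: 5 nullable (serial, threshold, type, unit, sensor_id — PK (rssi, battery, timestamp) and explicit NOT NULL columns excluded).
readings: 2 nullable (reading_id, type — PK (channel, offset) and explicit NOT NULL columns excluded).
sites: 3 nullable (mac, type, model — PK (lat, channel, site_id) and explicit NOT NULL columns excluded).
gateways: 4 nullable (offset, gateway_id, version, severity — PK (lon) and explicit NOT NULL columns excluded).
events: 3 nullable (event_id, severity, timestamp — PK (status, model, name) and explicit NOT NULL columns excluded).
Total: 5 + 2 + 3 + 4 + 3 = 17.

17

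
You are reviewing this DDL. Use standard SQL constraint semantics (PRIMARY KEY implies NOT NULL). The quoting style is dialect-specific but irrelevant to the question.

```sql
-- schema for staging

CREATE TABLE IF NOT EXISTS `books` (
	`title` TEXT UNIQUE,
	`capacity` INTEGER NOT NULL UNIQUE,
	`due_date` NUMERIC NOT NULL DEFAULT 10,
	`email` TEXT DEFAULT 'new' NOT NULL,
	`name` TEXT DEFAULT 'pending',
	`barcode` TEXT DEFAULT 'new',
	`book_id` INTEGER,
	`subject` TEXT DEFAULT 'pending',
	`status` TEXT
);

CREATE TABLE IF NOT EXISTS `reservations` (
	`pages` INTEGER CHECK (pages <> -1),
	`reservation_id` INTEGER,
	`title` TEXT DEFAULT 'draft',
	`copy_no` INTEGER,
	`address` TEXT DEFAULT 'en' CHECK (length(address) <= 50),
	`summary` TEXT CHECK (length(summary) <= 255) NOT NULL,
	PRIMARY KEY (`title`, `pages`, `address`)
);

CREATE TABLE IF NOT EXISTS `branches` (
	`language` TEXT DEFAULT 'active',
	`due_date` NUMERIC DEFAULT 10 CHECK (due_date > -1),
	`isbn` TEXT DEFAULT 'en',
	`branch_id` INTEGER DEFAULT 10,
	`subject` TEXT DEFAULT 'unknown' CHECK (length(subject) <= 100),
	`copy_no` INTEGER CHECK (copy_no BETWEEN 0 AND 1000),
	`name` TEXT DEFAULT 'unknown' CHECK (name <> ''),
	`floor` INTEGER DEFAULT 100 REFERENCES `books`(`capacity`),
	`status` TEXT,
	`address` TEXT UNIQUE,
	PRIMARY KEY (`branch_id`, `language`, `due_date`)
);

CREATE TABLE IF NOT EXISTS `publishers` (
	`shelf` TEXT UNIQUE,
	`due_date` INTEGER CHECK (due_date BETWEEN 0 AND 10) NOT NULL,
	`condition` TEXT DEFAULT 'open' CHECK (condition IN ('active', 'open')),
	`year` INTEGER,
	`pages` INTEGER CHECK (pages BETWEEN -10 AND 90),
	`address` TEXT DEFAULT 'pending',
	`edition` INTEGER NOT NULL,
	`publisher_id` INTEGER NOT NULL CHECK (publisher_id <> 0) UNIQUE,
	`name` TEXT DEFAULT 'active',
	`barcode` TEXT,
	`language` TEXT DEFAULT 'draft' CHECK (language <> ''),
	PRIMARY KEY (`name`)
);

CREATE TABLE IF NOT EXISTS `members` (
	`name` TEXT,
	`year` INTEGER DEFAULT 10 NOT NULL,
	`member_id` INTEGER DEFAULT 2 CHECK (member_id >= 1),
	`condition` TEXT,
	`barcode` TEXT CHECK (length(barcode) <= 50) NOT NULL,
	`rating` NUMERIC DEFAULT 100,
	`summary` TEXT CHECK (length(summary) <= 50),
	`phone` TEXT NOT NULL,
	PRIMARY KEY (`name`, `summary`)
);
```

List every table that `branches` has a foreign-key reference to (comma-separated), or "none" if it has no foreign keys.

books

- floor REFERENCES books(capacity).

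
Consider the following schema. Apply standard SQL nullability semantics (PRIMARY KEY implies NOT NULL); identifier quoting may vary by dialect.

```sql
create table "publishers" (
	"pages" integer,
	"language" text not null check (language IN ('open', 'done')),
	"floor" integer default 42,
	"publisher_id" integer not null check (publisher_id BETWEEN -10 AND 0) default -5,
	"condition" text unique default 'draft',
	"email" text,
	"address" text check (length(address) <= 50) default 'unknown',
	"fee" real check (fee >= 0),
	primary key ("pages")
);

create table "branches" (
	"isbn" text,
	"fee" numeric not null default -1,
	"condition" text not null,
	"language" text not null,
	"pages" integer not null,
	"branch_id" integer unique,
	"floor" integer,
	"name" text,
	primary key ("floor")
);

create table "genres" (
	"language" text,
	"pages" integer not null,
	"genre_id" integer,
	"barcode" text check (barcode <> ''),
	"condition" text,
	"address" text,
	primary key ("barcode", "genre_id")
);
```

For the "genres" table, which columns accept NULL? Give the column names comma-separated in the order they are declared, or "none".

language, condition, address

- language: no NOT NULL constraint applies → nullable.
- pages: declared NOT NULL → not nullable.
- genre_id: part of the PRIMARY KEY, which implies NOT NULL → not nullable.
- barcode: part of the PRIMARY KEY, which implies NOT NULL → not nullable.
- condition: no NOT NULL constraint applies → nullable.
- address: no NOT NULL constraint applies → nullable.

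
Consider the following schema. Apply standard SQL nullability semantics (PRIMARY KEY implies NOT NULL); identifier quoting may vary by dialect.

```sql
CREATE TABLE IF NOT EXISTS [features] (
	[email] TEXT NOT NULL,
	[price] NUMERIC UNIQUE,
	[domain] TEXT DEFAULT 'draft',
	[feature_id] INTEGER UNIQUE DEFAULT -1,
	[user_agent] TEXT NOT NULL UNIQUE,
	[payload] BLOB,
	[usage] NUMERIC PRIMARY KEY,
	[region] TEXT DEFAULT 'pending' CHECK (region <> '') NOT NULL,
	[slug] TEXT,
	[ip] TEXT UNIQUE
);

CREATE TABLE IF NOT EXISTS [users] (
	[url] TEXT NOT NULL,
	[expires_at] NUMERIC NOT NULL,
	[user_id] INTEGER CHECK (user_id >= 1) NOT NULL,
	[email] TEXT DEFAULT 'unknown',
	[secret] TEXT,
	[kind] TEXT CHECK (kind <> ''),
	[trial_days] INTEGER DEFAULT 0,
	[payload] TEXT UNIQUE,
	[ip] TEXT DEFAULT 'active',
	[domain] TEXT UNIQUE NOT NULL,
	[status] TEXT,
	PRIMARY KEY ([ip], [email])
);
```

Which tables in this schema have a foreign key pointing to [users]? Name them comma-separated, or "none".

No REFERENCES clause anywhere in the schema names users.

none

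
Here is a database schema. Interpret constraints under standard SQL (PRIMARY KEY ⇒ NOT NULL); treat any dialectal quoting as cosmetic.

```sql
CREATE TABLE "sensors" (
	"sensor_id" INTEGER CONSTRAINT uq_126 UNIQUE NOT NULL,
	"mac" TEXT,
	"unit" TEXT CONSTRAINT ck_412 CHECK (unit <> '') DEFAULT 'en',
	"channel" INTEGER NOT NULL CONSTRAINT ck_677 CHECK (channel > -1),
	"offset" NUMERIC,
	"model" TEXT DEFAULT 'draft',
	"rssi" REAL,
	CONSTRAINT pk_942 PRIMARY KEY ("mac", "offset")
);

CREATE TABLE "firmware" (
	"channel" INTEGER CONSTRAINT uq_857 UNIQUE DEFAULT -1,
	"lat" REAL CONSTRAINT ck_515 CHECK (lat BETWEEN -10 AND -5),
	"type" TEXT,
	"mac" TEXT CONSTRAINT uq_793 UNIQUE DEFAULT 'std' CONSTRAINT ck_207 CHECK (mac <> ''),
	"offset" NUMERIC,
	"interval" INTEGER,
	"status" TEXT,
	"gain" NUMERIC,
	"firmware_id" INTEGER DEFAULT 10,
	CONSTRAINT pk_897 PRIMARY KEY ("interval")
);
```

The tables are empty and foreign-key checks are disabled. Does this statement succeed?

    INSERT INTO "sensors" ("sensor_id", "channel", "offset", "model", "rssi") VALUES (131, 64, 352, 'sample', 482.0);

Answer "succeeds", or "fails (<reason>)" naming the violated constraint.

fails (NOT NULL on mac)

mac is omitted from the column list and has no DEFAULT, so it would receive NULL.
But mac is part of the PRIMARY KEY (implied NOT NULL).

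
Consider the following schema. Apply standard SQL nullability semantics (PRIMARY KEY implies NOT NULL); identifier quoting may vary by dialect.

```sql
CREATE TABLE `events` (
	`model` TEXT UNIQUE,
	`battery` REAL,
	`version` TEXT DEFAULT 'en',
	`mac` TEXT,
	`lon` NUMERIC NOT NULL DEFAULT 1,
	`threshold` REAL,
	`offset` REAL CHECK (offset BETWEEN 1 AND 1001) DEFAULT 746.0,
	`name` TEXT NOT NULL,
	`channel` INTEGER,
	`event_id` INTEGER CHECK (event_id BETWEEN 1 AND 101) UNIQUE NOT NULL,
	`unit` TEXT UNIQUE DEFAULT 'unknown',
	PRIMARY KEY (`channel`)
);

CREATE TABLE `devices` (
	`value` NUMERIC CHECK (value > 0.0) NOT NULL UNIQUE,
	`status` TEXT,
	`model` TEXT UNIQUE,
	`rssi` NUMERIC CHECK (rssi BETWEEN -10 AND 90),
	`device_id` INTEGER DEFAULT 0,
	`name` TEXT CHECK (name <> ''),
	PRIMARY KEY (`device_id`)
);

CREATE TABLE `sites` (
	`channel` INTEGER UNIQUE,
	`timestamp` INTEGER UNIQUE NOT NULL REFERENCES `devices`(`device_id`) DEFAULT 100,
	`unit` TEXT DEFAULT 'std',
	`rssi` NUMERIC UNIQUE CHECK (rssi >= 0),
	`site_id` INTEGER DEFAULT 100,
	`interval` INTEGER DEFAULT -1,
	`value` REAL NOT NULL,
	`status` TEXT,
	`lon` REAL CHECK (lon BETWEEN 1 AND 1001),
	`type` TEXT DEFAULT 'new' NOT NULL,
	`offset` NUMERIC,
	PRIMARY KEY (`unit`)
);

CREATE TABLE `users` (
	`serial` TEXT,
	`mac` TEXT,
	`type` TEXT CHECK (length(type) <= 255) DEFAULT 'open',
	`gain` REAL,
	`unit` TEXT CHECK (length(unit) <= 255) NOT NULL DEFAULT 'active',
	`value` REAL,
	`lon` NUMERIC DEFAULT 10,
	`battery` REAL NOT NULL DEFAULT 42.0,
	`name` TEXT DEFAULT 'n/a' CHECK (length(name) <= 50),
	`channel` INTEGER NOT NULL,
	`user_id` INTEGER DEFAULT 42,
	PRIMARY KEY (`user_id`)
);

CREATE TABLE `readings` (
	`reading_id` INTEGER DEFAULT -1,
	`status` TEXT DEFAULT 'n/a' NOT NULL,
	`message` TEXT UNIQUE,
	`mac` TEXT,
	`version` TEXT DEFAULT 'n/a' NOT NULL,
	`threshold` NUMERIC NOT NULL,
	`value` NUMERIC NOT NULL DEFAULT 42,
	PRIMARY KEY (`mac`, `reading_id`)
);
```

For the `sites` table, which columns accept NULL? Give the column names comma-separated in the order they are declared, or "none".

- channel: UNIQUE does not imply NOT NULL → nullable.
- timestamp: declared NOT NULL → not nullable.
- unit: part of the PRIMARY KEY, which implies NOT NULL → not nullable.
- rssi: CHECK does not forbid NULL (a CHECK constraint passes when its expression is NULL) → nullable.
- site_id: DEFAULT only fills an omitted column; an explicit NULL is still allowed → nullable.
- interval: DEFAULT only fills an omitted column; an explicit NULL is still allowed → nullable.
- value: declared NOT NULL → not nullable.
- status: no NOT NULL constraint applies → nullable.
- lon: CHECK does not forbid NULL (a CHECK constraint passes when its expression is NULL) → nullable.
- type: declared NOT NULL → not nullable.
- offset: no NOT NULL constraint applies → nullable.

channel, rssi, site_id, interval, status, lon, offset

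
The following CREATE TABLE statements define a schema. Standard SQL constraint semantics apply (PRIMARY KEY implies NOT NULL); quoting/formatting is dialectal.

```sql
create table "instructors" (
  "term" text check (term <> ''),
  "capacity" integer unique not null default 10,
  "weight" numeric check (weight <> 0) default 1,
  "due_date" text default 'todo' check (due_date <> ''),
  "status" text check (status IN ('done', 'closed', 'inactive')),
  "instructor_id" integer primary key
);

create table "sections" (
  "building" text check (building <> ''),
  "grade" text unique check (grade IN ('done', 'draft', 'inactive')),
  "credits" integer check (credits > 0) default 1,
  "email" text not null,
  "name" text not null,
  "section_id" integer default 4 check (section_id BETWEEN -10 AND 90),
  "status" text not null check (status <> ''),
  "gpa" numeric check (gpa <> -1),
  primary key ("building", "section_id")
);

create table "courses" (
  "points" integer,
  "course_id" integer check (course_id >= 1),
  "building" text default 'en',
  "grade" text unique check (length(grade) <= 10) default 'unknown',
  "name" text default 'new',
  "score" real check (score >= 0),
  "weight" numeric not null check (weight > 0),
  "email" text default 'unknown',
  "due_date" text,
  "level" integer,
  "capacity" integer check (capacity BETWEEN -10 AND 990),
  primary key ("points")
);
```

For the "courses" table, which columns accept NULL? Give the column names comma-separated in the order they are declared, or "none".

- points: part of the PRIMARY KEY, which implies NOT NULL → not nullable.
- course_id: CHECK does not forbid NULL (a CHECK constraint passes when its expression is NULL) → nullable.
- building: DEFAULT only fills an omitted column; an explicit NULL is still allowed → nullable.
- grade: CHECK does not forbid NULL (a CHECK constraint passes when its expression is NULL) → nullable.
- name: DEFAULT only fills an omitted column; an explicit NULL is still allowed → nullable.
- score: CHECK does not forbid NULL (a CHECK constraint passes when its expression is NULL) → nullable.
- weight: declared NOT NULL → not nullable.
- email: DEFAULT only fills an omitted column; an explicit NULL is still allowed → nullable.
- due_date: no NOT NULL constraint applies → nullable.
- level: no NOT NULL constraint applies → nullable.
- capacity: CHECK does not forbid NULL (a CHECK constraint passes when its expression is NULL) → nullable.

course_id, building, grade, name, score, email, due_date, level, capacity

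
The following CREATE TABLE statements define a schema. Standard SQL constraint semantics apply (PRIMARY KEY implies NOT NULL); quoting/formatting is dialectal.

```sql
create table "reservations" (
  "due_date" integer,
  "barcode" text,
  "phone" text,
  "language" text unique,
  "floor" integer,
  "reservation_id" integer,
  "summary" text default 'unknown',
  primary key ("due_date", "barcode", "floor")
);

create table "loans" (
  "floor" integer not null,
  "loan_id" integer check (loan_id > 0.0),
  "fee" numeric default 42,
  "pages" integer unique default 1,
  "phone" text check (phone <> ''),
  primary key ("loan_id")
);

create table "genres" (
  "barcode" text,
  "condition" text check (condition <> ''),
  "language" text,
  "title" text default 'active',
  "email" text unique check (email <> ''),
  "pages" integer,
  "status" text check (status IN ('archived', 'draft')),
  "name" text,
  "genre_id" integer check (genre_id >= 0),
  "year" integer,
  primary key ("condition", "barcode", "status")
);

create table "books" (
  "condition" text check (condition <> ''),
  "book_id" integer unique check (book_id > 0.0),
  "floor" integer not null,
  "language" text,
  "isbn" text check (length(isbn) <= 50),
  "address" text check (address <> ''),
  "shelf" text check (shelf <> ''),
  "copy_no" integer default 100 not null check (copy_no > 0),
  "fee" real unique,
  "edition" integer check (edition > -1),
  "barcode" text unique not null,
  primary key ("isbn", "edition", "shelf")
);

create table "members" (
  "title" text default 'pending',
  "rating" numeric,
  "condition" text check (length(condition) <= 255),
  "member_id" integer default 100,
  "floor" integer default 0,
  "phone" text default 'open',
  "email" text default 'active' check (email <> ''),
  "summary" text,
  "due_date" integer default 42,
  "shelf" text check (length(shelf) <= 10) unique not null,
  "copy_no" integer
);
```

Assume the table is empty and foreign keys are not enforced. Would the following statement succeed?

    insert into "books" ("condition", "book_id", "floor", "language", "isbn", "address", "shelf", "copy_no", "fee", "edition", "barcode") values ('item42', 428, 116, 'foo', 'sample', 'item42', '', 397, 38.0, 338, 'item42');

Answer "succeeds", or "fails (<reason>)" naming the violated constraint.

fails (CHECK on shelf)

The value '' for shelf violates CHECK (shelf <> '').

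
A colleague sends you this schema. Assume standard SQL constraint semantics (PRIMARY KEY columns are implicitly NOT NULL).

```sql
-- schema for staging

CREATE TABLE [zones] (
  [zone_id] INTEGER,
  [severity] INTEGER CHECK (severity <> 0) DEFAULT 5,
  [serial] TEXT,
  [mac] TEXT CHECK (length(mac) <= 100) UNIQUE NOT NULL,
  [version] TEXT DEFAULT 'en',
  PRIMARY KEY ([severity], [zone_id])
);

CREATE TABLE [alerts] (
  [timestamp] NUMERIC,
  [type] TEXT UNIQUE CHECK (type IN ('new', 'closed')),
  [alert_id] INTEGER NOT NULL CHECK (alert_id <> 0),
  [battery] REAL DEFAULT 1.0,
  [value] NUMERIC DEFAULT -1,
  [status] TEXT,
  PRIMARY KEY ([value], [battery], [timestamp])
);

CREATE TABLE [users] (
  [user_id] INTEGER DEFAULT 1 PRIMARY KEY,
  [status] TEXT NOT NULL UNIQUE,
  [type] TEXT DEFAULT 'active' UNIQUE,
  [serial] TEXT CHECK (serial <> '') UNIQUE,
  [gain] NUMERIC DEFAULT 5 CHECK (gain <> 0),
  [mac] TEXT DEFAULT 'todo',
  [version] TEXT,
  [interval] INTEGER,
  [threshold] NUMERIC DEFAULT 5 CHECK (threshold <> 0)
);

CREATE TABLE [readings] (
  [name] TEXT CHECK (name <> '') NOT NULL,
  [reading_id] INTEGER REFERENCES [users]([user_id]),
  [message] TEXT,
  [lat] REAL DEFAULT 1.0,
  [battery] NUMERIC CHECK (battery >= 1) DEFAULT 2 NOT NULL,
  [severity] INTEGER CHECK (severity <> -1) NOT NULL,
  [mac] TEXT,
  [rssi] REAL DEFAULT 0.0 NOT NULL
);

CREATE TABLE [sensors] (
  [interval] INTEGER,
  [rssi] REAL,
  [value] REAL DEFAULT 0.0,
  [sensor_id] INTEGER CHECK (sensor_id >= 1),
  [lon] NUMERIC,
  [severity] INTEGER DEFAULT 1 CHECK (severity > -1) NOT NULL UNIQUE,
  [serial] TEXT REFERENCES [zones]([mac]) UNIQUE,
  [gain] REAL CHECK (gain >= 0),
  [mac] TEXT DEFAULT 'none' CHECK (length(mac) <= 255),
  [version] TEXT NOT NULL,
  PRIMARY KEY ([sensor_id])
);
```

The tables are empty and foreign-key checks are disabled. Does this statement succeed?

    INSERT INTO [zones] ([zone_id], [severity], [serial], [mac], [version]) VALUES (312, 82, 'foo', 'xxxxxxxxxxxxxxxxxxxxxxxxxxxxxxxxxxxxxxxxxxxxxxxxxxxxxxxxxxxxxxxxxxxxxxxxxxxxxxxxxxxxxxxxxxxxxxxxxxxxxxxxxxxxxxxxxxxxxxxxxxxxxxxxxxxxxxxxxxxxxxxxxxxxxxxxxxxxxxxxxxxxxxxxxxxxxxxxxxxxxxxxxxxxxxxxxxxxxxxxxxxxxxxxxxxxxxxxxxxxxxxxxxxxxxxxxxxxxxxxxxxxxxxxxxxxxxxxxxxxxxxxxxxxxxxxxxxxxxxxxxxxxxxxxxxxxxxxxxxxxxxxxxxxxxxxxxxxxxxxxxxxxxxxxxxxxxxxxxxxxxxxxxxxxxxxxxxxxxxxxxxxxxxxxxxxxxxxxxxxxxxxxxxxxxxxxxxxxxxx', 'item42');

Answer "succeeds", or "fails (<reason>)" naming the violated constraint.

The value 'xxxxxxxxxxxxxxxxxxxxxxxxxxxxxxxxxxxxxxxxxxxxxxxxxxxxxxxxxxxxxxxxxxxxxxxxxxxxxxxxxxxxxxxxxxxxxxxxxxxxxxxxxxxxxxxxxxxxxxxxxxxxxxxxxxxxxxxxxxxxxxxxxxxxxxxxxxxxxxxxxxxxxxxxxxxxxxxxxxxxxxxxxxxxxxxxxxxxxxxxxxxxxxxxxxxxxxxxxxxxxxxxxxxxxxxxxxxxxxxxxxxxxxxxxxxxxxxxxxxxxxxxxxxxxxxxxxxxxxxxxxxxxxxxxxxxxxxxxxxxxxxxxxxxxxxxxxxxxxxxxxxxxxxxxxxxxxxxxxxxxxxxxxxxxxxxxxxxxxxxxxxxxxxxxxxxxxxxxxxxxxxxxxxxxxxxxxxxxxxx' for mac violates CHECK (length(mac) <= 100).

fails (CHECK on mac)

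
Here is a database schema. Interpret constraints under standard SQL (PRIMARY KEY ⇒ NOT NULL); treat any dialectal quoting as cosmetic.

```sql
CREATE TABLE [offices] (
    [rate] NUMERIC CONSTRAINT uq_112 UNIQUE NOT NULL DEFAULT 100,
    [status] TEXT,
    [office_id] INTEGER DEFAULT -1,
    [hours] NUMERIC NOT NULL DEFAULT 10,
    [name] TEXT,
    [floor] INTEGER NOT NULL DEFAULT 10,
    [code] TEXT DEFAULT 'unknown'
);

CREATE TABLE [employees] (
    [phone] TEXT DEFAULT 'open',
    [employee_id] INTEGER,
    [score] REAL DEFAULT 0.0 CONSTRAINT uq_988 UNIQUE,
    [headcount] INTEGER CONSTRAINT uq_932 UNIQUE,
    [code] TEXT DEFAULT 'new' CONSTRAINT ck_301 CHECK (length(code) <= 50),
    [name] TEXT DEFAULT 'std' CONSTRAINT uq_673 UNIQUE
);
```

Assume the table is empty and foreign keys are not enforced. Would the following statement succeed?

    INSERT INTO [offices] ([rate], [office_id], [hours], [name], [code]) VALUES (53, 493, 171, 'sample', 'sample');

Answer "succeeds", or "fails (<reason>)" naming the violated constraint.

NOT NULL columns: floor defaults to 10; hours is supplied; rate is supplied.
No constraint is violated.

succeeds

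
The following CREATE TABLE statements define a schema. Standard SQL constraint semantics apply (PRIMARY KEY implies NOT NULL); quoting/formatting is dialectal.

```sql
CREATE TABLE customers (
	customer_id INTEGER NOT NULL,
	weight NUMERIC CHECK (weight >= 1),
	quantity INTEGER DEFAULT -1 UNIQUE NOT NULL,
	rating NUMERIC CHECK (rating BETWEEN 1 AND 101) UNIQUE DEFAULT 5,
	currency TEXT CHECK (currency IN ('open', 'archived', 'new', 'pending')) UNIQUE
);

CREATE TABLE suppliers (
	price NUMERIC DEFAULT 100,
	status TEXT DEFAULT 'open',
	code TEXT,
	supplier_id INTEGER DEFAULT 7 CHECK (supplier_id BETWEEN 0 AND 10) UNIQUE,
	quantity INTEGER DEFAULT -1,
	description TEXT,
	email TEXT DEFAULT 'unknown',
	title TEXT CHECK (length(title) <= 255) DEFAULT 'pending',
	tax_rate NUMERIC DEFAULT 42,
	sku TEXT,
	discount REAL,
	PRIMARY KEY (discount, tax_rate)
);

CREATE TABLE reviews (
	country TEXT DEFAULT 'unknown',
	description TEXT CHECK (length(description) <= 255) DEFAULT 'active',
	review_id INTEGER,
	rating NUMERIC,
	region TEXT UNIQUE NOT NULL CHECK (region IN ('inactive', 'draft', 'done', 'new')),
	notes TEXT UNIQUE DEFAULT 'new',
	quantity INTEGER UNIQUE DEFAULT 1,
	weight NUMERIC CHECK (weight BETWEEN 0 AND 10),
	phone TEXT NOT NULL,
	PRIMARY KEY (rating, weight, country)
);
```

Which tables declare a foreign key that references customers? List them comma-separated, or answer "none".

No REFERENCES clause anywhere in the schema names customers.

none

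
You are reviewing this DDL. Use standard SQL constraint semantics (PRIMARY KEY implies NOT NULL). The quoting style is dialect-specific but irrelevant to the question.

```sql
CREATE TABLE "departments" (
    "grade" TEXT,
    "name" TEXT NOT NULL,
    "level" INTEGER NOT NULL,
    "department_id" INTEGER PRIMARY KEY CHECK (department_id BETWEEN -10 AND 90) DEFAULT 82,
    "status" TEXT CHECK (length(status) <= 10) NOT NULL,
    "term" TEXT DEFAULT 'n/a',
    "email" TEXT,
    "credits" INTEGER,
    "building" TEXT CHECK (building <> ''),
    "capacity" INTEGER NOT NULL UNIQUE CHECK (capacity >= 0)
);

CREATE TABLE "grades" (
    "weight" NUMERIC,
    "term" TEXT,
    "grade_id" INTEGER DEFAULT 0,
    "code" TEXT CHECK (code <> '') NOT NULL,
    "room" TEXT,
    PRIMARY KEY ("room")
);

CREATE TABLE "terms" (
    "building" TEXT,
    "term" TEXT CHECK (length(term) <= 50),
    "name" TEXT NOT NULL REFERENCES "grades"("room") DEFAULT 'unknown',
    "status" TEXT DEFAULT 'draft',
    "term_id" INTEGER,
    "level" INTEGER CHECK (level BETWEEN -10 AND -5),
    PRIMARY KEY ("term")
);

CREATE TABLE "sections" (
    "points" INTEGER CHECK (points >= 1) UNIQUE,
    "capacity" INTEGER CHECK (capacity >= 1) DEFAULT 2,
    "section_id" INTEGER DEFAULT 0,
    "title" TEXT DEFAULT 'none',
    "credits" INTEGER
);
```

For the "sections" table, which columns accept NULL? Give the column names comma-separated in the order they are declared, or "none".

points, capacity, section_id, title, credits

- points: CHECK does not forbid NULL (a CHECK constraint passes when its expression is NULL) → nullable.
- capacity: CHECK does not forbid NULL (a CHECK constraint passes when its expression is NULL) → nullable.
- section_id: DEFAULT only fills an omitted column; an explicit NULL is still allowed → nullable.
- title: DEFAULT only fills an omitted column; an explicit NULL is still allowed → nullable.
- credits: no NOT NULL constraint applies → nullable.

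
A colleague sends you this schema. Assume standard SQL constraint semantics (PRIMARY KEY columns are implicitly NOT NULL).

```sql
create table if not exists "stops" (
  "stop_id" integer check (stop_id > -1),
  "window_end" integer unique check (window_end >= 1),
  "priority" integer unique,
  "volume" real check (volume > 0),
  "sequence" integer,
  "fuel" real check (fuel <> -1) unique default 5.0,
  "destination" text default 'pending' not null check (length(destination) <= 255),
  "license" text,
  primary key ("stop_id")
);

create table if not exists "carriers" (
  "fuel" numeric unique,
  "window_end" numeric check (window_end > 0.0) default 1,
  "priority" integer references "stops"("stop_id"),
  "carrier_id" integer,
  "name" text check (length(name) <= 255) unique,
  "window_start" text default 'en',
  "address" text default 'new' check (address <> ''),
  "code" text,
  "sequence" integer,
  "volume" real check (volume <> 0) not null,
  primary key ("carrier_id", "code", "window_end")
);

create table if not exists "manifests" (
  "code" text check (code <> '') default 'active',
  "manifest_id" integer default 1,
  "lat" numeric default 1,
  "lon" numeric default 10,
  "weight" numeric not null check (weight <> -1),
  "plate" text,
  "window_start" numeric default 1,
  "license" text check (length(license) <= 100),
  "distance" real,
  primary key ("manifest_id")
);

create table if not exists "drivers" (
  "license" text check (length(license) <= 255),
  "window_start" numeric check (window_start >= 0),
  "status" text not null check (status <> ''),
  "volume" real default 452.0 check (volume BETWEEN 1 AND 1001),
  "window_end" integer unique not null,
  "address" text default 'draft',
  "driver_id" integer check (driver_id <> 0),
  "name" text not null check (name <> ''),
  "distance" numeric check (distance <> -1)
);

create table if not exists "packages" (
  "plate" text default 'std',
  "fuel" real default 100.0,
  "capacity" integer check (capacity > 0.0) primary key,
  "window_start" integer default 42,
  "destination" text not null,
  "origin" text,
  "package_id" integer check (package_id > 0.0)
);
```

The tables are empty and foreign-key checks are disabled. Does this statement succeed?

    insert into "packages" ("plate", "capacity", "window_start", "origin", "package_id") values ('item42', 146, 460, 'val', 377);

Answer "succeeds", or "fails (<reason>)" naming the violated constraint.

destination is omitted from the column list and has no DEFAULT, so it would receive NULL.
But destination is declared NOT NULL.

fails (NOT NULL on destination)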